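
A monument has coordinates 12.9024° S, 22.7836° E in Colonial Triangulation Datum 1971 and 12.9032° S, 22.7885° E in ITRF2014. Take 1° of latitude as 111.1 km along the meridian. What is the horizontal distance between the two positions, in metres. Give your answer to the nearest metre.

538 m

Δφ = -12.9032° − -12.9024° = -0.0008°; Δλ = 22.7885° − 22.7836° = +0.0049°.
ΔN = Δφ × 111100 = -88.9 m; ΔE = Δλ × 111100 × cos(-12.9024°) = +0.0049 × 111100 × 0.974752 = 530.6 m.
Distance = √(ΔE² + ΔN²) = √(530.6² + (-88.9)²) = 538.0 m.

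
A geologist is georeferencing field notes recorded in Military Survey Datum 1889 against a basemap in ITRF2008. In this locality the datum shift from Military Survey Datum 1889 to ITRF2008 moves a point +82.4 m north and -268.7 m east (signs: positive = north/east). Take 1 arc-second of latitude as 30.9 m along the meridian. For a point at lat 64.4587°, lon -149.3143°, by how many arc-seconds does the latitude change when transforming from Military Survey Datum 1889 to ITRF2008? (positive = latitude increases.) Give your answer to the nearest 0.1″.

1″ of latitude = 30.90 m, so Δφ = 82.4 / 30.90 = 2.667″.

Δφ = 2.7″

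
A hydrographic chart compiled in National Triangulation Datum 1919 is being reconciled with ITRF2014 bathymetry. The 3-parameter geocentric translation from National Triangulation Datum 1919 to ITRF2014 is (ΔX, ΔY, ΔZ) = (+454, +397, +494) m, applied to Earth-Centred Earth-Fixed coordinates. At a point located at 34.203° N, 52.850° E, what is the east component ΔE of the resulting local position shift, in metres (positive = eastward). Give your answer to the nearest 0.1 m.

ΔE = -122.1 m

At φ = 34.203°, λ = 52.850°: sin φ = 0.562127, cos φ = 0.827051, sin λ = 0.797057, cos λ = 0.603904.
ΔE = −sin λ·ΔX + cos λ·ΔY = −(0.797057)·(454) + (0.603904)·(397) = -122.11 m.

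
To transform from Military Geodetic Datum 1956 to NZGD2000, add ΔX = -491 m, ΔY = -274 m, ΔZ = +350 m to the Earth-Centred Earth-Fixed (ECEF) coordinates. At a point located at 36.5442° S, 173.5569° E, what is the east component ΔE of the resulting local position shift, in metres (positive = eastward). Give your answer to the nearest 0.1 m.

The local east axis at (φ, λ) is (−sin λ, cos λ, 0), so ΔE = −sin(173.5569°)·(-491) + cos(173.5569°)·(-274) = 327.37 m.

ΔE = 327.4 m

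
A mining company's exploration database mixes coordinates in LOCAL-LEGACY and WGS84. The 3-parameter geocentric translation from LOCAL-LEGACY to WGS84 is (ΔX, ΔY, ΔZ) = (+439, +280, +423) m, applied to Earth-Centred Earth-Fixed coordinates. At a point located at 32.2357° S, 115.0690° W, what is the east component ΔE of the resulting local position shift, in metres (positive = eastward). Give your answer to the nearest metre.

The local east axis at (φ, λ) is (−sin λ, cos λ, 0), so ΔE = −sin(-115.0690°)·439 + cos(-115.0690°)·280 = 279.01 m.

ΔE = 279 m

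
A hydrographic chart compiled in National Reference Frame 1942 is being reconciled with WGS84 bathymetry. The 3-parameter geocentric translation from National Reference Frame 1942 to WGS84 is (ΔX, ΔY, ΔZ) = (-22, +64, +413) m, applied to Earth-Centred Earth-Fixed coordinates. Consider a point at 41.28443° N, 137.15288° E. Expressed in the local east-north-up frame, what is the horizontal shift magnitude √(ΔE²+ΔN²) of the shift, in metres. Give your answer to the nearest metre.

273 m

The local east axis at (φ, λ) is (−sin λ, cos λ, 0), so ΔE = −sin(137.15288°)·(-22) + cos(137.15288°)·64 = -31.96 m.
The local north axis is (−sin φ cos λ, −sin φ sin λ, cos φ), giving ΔN = -10.642 − 28.716 + 310.346 = 270.99 m.
Horizontal magnitude = √(ΔE² + ΔN²) = √((-31.96)² + 270.99²) = 272.87 m.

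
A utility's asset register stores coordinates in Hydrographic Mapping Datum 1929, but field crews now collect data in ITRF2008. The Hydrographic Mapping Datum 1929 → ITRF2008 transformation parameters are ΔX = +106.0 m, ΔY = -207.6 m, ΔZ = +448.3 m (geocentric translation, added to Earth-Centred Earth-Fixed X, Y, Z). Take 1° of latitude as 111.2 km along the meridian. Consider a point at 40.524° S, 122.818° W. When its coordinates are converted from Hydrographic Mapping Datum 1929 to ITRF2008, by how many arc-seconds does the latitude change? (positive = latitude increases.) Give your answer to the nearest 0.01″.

sin φ = -0.649767, cos φ = 0.760134, sin λ = -0.840396, cos λ = -0.541972.
North component: ΔN = −sin φ cos λ·ΔX − sin φ sin λ·ΔY + cos φ·ΔZ = −(-0.649767)(-0.541972)(106.0) − (-0.649767)(-0.840396)(-207.6) + (0.760134)(448.3) = 416.80 m.
1° of latitude spans 111200 m, so Δφ = 416.80 / 111200 × 3600 = 13.494″.

Δφ = 13.49″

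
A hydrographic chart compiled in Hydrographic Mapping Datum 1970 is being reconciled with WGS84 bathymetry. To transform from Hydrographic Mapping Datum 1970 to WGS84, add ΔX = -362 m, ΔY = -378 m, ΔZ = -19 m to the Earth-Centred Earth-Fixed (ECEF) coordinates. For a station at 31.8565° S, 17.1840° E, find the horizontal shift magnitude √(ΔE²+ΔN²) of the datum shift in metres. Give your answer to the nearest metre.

362 m

At φ = -31.8565°, λ = 17.1840°: sin φ = -0.527794, cos φ = 0.849373, sin λ = 0.295441, cos λ = 0.955361.
ΔE = −sin λ·ΔX + cos λ·ΔY = −(0.295441)·(-362) + (0.955361)·(-378) = -254.18 m.
ΔN = −sin φ cos λ·ΔX − sin φ sin λ·ΔY + cos φ·ΔZ = −(-0.527794)(0.955361)(-362) − (-0.527794)(0.295441)(-378) + (0.849373)(-19) = -257.61 m.
Horizontal magnitude = √(ΔE² + ΔN²) = √((-254.18)² + (-257.61)²) = 361.90 m.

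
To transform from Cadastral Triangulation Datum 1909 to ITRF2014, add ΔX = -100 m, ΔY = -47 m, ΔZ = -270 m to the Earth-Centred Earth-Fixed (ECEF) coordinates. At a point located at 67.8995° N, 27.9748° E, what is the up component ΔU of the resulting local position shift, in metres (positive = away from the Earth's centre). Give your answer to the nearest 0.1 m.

At φ = 67.8995°, λ = 27.9748°: sin φ = 0.926525, cos φ = 0.376232, sin λ = 0.469083, cos λ = 0.883154.
ΔU = cos φ cos λ·ΔX + cos φ sin λ·ΔY + sin φ·ΔZ = (0.376232)(0.883154)(-100) + (0.376232)(0.469083)(-47) + (0.926525)(-270) = -291.68 m.

ΔU = -291.7 m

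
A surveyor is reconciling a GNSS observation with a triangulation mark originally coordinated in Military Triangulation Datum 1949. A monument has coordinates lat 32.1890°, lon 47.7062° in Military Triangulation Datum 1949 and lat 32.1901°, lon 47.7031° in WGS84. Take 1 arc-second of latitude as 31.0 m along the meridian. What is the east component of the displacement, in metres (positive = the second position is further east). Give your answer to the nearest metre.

ΔE = -293 m

Δφ = 32.1901° − 32.1890° = +0.0011°; Δλ = 47.7031° − 47.7062° = -0.0031°.
1° of latitude = 3600 × 31.00 = 111600 m.
ΔN = Δφ × 111600 = 122.8 m; ΔE = Δλ × 111600 × cos(32.1890°) = -0.0031 × 111600 × 0.846295 = -292.8 m.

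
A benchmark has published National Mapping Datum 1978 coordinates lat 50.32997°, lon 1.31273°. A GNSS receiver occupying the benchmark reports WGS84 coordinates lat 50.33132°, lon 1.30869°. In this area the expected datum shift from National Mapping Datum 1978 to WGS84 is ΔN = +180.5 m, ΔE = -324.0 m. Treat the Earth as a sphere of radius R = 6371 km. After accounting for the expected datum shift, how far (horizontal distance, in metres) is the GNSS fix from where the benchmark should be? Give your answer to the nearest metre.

48 m

Observed coordinate differences: Δφ = +0.00135°, Δλ = -0.00404°.
Converting to metres (1° lat = 111195 m, cos φ = 0.638365): observed ΔN = 150.1 m, observed ΔE = -286.8 m.
Subtracting the expected shift leaves a residual of 150.1 − (180.5) = -30.4 m north and -286.8 − (-324.0) = 37.2 m east.
Residual distance = √((-30.4)² + 37.2²) = 48.1 m.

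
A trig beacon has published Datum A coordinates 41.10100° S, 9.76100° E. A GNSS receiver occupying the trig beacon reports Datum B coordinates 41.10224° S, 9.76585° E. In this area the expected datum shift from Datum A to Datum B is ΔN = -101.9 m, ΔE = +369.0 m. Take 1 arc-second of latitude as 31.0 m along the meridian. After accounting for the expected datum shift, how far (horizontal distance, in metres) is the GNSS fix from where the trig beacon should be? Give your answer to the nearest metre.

Observed coordinate differences: Δφ = -0.00124°, Δλ = +0.00485°.
Converting to metres (1° lat = 111600 m, cos φ = 0.753552): observed ΔN = -138.4 m, observed ΔE = 407.9 m.
Subtracting the expected shift leaves a residual of -138.4 − (-101.9) = -36.5 m north and 407.9 − (369.0) = 38.9 m east.
Residual distance = √((-36.5)² + 38.9²) = 53.3 m.

53 m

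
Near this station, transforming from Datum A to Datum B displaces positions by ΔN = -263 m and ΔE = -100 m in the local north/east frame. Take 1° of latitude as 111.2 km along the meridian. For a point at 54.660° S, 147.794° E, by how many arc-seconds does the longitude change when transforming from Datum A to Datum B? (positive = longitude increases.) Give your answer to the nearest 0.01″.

At latitude -54.660°, cos φ = 0.578427.
1° of longitude at this latitude = 111.2 × cos φ = 64.32 km, so Δλ = -100.0 / 64321.1 = -0.0015547° = -5.597″.

Δλ = -5.60″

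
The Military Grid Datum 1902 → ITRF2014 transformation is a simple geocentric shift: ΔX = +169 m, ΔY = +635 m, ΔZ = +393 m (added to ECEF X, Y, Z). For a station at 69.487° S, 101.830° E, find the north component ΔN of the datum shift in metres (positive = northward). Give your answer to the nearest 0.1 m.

ΔN = 687.4 m

The local north axis is (−sin φ cos λ, −sin φ sin λ, cos φ), giving ΔN = -32.450 + 582.104 + 137.715 = 687.37 m.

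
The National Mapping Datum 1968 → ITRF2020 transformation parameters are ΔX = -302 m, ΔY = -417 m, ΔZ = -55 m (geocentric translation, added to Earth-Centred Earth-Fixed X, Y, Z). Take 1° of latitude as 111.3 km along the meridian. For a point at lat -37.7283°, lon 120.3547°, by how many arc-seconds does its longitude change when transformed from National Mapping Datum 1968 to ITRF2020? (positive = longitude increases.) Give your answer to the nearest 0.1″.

Δλ = 19.3″

sin φ = -0.611918, cos φ = 0.790921, sin λ = 0.862913, cos λ = -0.505352.
East component: ΔE = −sin λ·ΔX + cos λ·ΔY = −(0.862913)(-302) + (-0.505352)(-417) = 471.33 m.
1° of latitude spans 111300 m; at latitude φ, 1° of longitude spans that × cos φ = 88029.6 m, so Δλ = 471.33 / 88029.6 × 3600 = 19.275″.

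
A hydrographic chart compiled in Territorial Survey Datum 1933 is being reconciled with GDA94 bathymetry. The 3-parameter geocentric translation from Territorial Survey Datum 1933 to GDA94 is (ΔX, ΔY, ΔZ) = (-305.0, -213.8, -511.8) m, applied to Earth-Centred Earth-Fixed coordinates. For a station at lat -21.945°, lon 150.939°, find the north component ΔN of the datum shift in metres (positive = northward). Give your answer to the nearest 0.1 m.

At φ = -21.945°, λ = 150.939°: sin φ = -0.373716, cos φ = 0.927543, sin λ = 0.485741, cos λ = -0.874103.
ΔN = −sin φ cos λ·ΔX − sin φ sin λ·ΔY + cos φ·ΔZ = −(-0.373716)(-0.874103)(-305.0) − (-0.373716)(0.485741)(-213.8) + (0.927543)(-511.8) = -413.89 m.

ΔN = -413.9 m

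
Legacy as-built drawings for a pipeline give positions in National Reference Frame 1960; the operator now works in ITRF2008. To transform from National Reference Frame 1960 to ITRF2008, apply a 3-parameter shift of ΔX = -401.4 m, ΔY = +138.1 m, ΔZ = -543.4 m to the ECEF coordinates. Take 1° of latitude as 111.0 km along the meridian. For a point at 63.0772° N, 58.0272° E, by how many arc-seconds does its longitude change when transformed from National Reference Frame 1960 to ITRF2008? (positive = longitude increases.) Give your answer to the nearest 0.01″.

Δλ = 29.63″

sin φ = 0.891617, cos φ = 0.452790, sin λ = 0.848300, cos λ = 0.529517.
East component: ΔE = −sin λ·ΔX + cos λ·ΔY = −(0.848300)(-401.4) + (0.529517)(138.1) = 413.63 m.
1° of latitude spans 111000 m; at latitude φ, 1° of longitude spans that × cos φ = 50259.6 m, so Δλ = 413.63 / 50259.6 × 3600 = 29.628″.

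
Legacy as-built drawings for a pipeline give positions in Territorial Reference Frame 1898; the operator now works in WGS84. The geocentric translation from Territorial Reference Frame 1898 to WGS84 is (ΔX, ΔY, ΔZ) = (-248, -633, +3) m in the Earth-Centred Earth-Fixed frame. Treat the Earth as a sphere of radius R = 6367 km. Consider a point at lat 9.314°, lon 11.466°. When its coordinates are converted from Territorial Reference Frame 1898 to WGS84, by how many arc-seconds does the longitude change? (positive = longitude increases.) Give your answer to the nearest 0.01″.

Δλ = -18.75″

sin φ = 0.161845, cos φ = 0.986816, sin λ = 0.198786, cos λ = 0.980043.
East component: ΔE = −sin λ·ΔX + cos λ·ΔY = −(0.198786)(-248) + (0.980043)(-633) = -571.07 m.
1° of latitude spans πR/180 = 111125 m; at latitude φ, 1° of longitude spans that × cos φ = 109660.1 m, so Δλ = -571.07 / 109660.1 × 3600 = -18.747″.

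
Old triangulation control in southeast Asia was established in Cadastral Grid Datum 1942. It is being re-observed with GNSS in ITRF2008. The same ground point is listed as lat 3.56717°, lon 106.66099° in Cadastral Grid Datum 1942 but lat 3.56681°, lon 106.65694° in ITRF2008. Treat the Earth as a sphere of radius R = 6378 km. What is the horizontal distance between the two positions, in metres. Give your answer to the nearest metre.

452 m

Δφ = 3.56681° − 3.56717° = -0.00036°; Δλ = 106.65694° − 106.66099° = -0.00405°.
1° along a meridian = πR/180 = 111317 m.
ΔN = Δφ × 111317 = -40.1 m; ΔE = Δλ × 111317 × cos(3.56717°) = -0.00405 × 111317 × 0.998063 = -450.0 m.
Distance = √(ΔE² + ΔN²) = √((-450.0)² + (-40.1)²) = 451.7 m.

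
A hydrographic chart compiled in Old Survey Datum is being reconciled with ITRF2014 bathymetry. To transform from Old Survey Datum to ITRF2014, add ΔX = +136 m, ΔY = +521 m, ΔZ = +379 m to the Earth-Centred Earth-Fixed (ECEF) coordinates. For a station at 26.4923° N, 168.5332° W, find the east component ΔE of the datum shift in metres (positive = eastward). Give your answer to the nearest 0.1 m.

ΔE = -483.6 m

At φ = 26.4923°, λ = -168.5332°: sin φ = 0.446078, cos φ = 0.894994, sin λ = -0.198800, cos λ = -0.980040.
ΔE = −sin λ·ΔX + cos λ·ΔY = −(-0.198800)·(136) + (-0.980040)·(521) = -483.56 m.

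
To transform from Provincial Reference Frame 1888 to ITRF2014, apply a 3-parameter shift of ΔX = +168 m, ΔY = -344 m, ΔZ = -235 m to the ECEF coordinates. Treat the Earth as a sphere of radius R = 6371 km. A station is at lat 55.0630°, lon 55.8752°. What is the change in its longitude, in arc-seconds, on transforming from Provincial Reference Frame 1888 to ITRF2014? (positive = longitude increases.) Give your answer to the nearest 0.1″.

sin φ = 0.819782, cos φ = 0.572675, sin λ = 0.827818, cos λ = 0.560997.
East component: ΔE = −sin λ·ΔX + cos λ·ΔY = −(0.827818)(168) + (0.560997)(-344) = -332.06 m.
1° of latitude spans πR/180 = 111195 m; at latitude φ, 1° of longitude spans that × cos φ = 63678.6 m, so Δλ = -332.06 / 63678.6 × 3600 = -18.772″.

Δλ = -18.8″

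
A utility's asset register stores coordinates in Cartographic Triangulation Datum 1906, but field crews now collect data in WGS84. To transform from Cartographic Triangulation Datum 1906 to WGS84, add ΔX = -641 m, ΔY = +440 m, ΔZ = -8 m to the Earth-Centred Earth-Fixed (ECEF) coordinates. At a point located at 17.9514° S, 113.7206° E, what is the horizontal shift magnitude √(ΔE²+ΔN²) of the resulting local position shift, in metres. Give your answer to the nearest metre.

454 m

The local east axis at (φ, λ) is (−sin λ, cos λ, 0), so ΔE = −sin(113.7206°)·(-641) + cos(113.7206°)·440 = 409.85 m.
The local north axis is (−sin φ cos λ, −sin φ sin λ, cos φ), giving ΔN = 79.475 + 124.156 − 7.611 = 196.02 m.
Horizontal magnitude = √(ΔE² + ΔN²) = √(409.85² + 196.02²) = 454.31 m.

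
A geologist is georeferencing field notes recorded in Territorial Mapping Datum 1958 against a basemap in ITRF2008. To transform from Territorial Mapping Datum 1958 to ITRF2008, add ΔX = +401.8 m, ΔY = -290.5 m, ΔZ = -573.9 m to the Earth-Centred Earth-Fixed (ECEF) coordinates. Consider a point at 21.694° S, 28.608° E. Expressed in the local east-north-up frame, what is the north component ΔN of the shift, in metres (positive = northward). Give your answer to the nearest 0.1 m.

At φ = -21.694°, λ = 28.608°: sin φ = -0.369649, cos φ = 0.929171, sin λ = 0.478814, cos λ = 0.877916.
ΔN = −sin φ cos λ·ΔX − sin φ sin λ·ΔY + cos φ·ΔZ = −(-0.369649)(0.877916)(401.8) − (-0.369649)(0.478814)(-290.5) + (0.929171)(-573.9) = -454.28 m.

ΔN = -454.3 m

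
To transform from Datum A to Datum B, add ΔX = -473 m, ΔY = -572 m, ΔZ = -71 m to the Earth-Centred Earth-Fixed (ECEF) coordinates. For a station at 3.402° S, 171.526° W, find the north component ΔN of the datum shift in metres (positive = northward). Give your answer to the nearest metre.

ΔN = -38 m

At φ = -3.402°, λ = -171.526°: sin φ = -0.059341, cos φ = 0.998238, sin λ = -0.147361, cos λ = -0.989083.
ΔN = −sin φ cos λ·ΔX − sin φ sin λ·ΔY + cos φ·ΔZ = −(-0.059341)(-0.989083)(-473) − (-0.059341)(-0.147361)(-572) + (0.998238)(-71) = -38.11 m.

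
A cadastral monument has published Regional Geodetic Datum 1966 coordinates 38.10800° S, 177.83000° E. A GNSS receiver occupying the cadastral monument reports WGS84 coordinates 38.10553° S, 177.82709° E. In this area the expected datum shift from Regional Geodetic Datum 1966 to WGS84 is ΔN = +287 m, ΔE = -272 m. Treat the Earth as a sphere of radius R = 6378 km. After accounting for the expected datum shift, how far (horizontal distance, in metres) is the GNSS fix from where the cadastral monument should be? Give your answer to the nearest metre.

21 m

Observed coordinate differences: Δφ = +0.00247°, Δλ = -0.00291°.
Converting to metres (1° lat = 111317 m, cos φ = 0.786849): observed ΔN = 275.0 m, observed ΔE = -254.9 m.
Subtracting the expected shift leaves a residual of 275.0 − (287) = -12.0 m north and -254.9 − (-272) = 17.1 m east.
Residual distance = √((-12.0)² + 17.1²) = 20.9 m.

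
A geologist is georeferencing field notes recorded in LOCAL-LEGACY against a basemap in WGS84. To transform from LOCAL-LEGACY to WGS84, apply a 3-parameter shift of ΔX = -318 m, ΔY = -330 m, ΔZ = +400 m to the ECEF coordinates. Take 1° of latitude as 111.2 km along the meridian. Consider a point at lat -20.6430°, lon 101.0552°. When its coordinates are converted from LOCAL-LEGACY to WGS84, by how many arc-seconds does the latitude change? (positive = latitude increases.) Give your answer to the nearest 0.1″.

Δφ = 9.1″

sin φ = -0.352544, cos φ = 0.935795, sin λ = 0.981443, cos λ = -0.191755.
North component: ΔN = −sin φ cos λ·ΔX − sin φ sin λ·ΔY + cos φ·ΔZ = −(-0.352544)(-0.191755)(-318) − (-0.352544)(0.981443)(-330) + (0.935795)(400) = 281.63 m.
1° of latitude spans 111200 m, so Δφ = 281.63 / 111200 × 3600 = 9.118″.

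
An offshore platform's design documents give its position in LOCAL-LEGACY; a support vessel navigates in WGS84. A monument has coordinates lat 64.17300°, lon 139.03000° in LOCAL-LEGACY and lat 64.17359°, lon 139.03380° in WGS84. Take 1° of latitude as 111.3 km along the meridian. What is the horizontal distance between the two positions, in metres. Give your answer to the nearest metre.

196 m

Δφ = 64.17359° − 64.17300° = +0.00059°; Δλ = 139.03380° − 139.03000° = +0.00380°.
ΔN = Δφ × 111300 = 65.7 m; ΔE = Δλ × 111300 × cos(64.17300°) = +0.00380 × 111300 × 0.435655 = 184.3 m.
Distance = √(ΔE² + ΔN²) = √(184.3² + 65.7²) = 195.6 m.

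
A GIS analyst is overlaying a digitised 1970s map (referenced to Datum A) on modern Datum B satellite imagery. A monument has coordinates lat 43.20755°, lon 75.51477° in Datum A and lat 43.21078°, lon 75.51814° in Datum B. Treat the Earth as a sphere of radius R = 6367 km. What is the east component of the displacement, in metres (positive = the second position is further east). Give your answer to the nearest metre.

Δφ = 43.21078° − 43.20755° = +0.00323°; Δλ = 75.51814° − 75.51477° = +0.00337°.
1° along a meridian = πR/180 = 111125 m.
ΔN = Δφ × 111125 = 358.9 m; ΔE = Δλ × 111125 × cos(43.20755°) = +0.00337 × 111125 × 0.728878 = 273.0 m.

ΔE = 273 m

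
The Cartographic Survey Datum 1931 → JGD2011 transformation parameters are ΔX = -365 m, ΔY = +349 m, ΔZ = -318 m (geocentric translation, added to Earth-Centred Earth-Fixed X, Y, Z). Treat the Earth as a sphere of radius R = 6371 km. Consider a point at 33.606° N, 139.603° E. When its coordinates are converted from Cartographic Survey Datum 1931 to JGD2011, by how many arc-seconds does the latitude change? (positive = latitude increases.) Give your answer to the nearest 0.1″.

sin φ = 0.553479, cos φ = 0.832863, sin λ = 0.648080, cos λ = -0.761572.
North component: ΔN = −sin φ cos λ·ΔX − sin φ sin λ·ΔY + cos φ·ΔZ = −(0.553479)(-0.761572)(-365) − (0.553479)(0.648080)(349) + (0.832863)(-318) = -543.89 m.
1° of latitude spans πR/180 = 111195 m, so Δφ = -543.89 / 111195 × 3600 = -17.609″.

Δφ = -17.6″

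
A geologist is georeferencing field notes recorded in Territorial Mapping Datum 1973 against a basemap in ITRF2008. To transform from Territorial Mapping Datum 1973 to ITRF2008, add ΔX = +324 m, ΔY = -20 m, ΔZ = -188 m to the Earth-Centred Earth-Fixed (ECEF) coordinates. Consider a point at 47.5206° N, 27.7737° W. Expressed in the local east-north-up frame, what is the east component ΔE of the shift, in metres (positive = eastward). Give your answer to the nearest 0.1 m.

At φ = 47.5206°, λ = -27.7737°: sin φ = 0.737520, cos φ = 0.675325, sin λ = -0.465981, cos λ = 0.884795.
ΔE = −sin λ·ΔX + cos λ·ΔY = −(-0.465981)·(324) + (0.884795)·(-20) = 133.28 m.

ΔE = 133.3 m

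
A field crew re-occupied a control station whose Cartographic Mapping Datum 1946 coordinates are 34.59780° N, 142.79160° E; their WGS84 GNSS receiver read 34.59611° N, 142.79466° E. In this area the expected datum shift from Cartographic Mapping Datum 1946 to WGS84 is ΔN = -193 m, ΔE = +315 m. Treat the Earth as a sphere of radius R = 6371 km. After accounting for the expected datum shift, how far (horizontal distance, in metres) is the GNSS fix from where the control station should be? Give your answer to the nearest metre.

Observed coordinate differences: Δφ = -0.00169°, Δλ = +0.00306°.
Converting to metres (1° lat = 111195 m, cos φ = 0.823158): observed ΔN = -187.9 m, observed ΔE = 280.1 m.
Subtracting the expected shift leaves a residual of -187.9 − (-193) = 5.1 m north and 280.1 − (315) = -34.9 m east.
Residual distance = √(5.1² + (-34.9)²) = 35.3 m.

35 m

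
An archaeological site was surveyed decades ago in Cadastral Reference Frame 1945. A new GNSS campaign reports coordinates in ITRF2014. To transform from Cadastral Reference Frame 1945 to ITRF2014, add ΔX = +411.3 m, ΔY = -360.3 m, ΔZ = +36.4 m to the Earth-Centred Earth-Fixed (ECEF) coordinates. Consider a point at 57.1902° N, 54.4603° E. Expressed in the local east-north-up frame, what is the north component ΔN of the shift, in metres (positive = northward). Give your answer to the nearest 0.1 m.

ΔN = 65.2 m

At φ = 57.1902°, λ = 54.4603°: sin φ = 0.840474, cos φ = 0.541852, sin λ = 0.813713, cos λ = 0.581267.
ΔN = −sin φ cos λ·ΔX − sin φ sin λ·ΔY + cos φ·ΔZ = −(0.840474)(0.581267)(411.3) − (0.840474)(0.813713)(-360.3) + (0.541852)(36.4) = 65.20 m.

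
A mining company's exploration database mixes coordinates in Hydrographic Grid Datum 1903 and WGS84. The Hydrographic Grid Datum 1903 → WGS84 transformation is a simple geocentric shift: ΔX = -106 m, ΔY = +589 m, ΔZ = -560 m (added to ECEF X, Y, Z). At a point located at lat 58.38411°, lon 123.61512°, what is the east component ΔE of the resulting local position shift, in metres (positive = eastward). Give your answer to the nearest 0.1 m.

ΔE = -237.8 m

The local east axis at (φ, λ) is (−sin λ, cos λ, 0), so ΔE = −sin(123.61512°)·(-106) + cos(123.61512°)·589 = -237.80 m.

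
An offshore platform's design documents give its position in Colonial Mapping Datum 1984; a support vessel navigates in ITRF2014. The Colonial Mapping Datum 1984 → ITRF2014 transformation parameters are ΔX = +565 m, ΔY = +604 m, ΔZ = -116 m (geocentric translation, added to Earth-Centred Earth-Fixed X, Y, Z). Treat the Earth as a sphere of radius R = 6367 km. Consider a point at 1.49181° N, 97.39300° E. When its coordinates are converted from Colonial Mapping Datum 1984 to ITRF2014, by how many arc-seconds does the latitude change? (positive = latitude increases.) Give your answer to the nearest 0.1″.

sin φ = 0.026034, cos φ = 0.999661, sin λ = 0.991687, cos λ = -0.128674.
North component: ΔN = −sin φ cos λ·ΔX − sin φ sin λ·ΔY + cos φ·ΔZ = −(0.026034)(-0.128674)(565) − (0.026034)(0.991687)(604) + (0.999661)(-116) = -129.66 m.
1° of latitude spans πR/180 = 111125 m, so Δφ = -129.66 / 111125 × 3600 = -4.201″.

Δφ = -4.2″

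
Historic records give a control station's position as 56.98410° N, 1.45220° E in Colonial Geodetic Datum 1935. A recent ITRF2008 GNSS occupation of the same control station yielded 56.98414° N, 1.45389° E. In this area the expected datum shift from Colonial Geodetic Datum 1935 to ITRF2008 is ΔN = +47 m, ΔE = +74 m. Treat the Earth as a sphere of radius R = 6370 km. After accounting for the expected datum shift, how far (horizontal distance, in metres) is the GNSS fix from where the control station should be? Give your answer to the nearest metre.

Observed coordinate differences: Δφ = +0.00004°, Δλ = +0.00169°.
Converting to metres (1° lat = 111177 m, cos φ = 0.544872): observed ΔN = 4.4 m, observed ΔE = 102.4 m.
Subtracting the expected shift leaves a residual of 4.4 − (47) = -42.6 m north and 102.4 − (74) = 28.4 m east.
Residual distance = √((-42.6)² + 28.4²) = 51.1 m.

51 m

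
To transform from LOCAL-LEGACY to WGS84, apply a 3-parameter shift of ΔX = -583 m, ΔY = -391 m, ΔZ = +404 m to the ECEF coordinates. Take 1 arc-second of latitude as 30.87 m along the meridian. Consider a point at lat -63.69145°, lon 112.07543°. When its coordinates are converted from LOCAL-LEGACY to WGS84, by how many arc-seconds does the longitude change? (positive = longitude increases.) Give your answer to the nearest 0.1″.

Δλ = 50.2″

sin φ = -0.896420, cos φ = 0.443205, sin λ = 0.926690, cos λ = -0.375827.
East component: ΔE = −sin λ·ΔX + cos λ·ΔY = −(0.926690)(-583) + (-0.375827)(-391) = 687.21 m.
1° of latitude spans 3600 × 30.87 = 111132 m; at latitude φ, 1° of longitude spans that × cos φ = 49254.3 m, so Δλ = 687.21 / 49254.3 × 3600 = 50.228″.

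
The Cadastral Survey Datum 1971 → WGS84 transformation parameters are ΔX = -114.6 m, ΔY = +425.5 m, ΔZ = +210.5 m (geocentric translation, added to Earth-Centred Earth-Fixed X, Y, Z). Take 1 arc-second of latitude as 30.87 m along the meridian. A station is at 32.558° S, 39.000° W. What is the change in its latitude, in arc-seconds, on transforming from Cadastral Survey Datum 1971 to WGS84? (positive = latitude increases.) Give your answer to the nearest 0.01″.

Δφ = -0.47″

sin φ = -0.538153, cos φ = 0.842847, sin λ = -0.629320, cos λ = 0.777146.
North component: ΔN = −sin φ cos λ·ΔX − sin φ sin λ·ΔY + cos φ·ΔZ = −(-0.538153)(0.777146)(-114.6) − (-0.538153)(-0.629320)(425.5) + (0.842847)(210.5) = -14.61 m.
1° of latitude spans 3600 × 30.87 = 111132 m, so Δφ = -14.61 / 111132 × 3600 = -0.473″.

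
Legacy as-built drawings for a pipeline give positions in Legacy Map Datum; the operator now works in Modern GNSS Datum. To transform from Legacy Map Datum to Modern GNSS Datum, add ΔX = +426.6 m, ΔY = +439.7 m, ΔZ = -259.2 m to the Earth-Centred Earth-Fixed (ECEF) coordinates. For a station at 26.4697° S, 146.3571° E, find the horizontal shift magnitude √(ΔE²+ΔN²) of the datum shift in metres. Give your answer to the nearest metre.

The local east axis at (φ, λ) is (−sin λ, cos λ, 0), so ΔE = −sin(146.3571°)·426.6 + cos(146.3571°)·439.7 = -602.40 m.
The local north axis is (−sin φ cos λ, −sin φ sin λ, cos φ), giving ΔN = -158.298 + 108.579 − 232.028 = -281.75 m.
Horizontal magnitude = √(ΔE² + ΔN²) = √((-602.40)² + (-281.75)²) = 665.03 m.

665 m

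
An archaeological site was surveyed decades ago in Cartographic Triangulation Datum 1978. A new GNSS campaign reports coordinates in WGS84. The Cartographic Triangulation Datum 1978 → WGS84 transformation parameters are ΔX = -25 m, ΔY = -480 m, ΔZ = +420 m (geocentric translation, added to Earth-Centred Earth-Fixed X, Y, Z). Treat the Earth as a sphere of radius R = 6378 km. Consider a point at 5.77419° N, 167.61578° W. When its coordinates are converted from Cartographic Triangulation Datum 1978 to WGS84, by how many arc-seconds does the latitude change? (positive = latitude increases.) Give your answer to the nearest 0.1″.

sin φ = 0.100608, cos φ = 0.994926, sin λ = -0.214466, cos λ = -0.976731.
North component: ΔN = −sin φ cos λ·ΔX − sin φ sin λ·ΔY + cos φ·ΔZ = −(0.100608)(-0.976731)(-25) − (0.100608)(-0.214466)(-480) + (0.994926)(420) = 405.06 m.
1° of latitude spans πR/180 = 111317 m, so Δφ = 405.06 / 111317 × 3600 = 13.100″.

Δφ = 13.1″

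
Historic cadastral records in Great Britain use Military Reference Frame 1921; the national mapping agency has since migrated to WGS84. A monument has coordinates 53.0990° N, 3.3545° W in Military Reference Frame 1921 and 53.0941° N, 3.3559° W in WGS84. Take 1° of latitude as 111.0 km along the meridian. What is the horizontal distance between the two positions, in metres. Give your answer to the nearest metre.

552 m

Δφ = 53.0941° − 53.0990° = -0.0049°; Δλ = -3.3559° − -3.3545° = -0.0014°.
ΔN = Δφ × 111000 = -543.9 m; ΔE = Δλ × 111000 × cos(53.0990°) = -0.0014 × 111000 × 0.600434 = -93.3 m.
Distance = √(ΔE² + ΔN²) = √((-93.3)² + (-543.9)²) = 551.8 m.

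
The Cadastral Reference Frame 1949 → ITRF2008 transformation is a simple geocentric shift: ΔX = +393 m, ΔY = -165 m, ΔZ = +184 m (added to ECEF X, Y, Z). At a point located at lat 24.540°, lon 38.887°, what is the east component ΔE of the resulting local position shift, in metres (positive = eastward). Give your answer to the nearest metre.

At φ = 24.540°, λ = 38.887°: sin φ = 0.415328, cos φ = 0.909672, sin λ = 0.627786, cos λ = 0.778386.
ΔE = −sin λ·ΔX + cos λ·ΔY = −(0.627786)·(393) + (0.778386)·(-165) = -375.15 m.

ΔE = -375 m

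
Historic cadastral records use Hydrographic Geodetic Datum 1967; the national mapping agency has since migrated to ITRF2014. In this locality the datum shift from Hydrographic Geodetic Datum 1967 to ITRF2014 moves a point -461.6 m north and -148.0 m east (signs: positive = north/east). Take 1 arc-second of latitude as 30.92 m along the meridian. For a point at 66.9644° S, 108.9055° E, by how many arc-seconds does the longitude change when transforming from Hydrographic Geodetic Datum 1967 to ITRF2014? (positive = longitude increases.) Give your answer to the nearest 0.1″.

Δλ = -12.2″

At latitude -66.9644°, cos φ = 0.391303.
1″ of longitude at this latitude = 30.92 × cos φ = 12.0991 m, so Δλ = -148.0 / 12.0991 = -12.232″.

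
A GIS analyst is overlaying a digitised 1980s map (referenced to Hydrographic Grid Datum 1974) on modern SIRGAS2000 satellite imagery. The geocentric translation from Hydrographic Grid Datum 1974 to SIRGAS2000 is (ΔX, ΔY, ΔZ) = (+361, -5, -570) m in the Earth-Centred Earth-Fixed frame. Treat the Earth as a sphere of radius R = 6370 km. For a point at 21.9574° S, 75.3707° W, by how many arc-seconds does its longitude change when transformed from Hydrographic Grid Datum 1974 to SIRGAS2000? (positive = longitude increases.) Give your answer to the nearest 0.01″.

Δλ = 12.15″

sin φ = -0.373917, cos φ = 0.927462, sin λ = -0.967580, cos λ = 0.252564.
East component: ΔE = −sin λ·ΔX + cos λ·ΔY = −(-0.967580)(361) + (0.252564)(-5) = 348.03 m.
1° of latitude spans πR/180 = 111177 m; at latitude φ, 1° of longitude spans that × cos φ = 103112.9 m, so Δλ = 348.03 / 103112.9 × 3600 = 12.151″.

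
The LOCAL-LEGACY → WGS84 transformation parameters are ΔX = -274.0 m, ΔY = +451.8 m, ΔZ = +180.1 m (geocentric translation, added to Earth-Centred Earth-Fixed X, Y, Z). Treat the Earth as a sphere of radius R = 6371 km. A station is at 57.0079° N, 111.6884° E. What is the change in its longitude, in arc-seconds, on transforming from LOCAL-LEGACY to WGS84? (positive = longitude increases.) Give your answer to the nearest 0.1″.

sin φ = 0.838746, cos φ = 0.544523, sin λ = 0.929207, cos λ = -0.369559.
East component: ΔE = −sin λ·ΔX + cos λ·ΔY = −(0.929207)(-274.0) + (-0.369559)(451.8) = 87.64 m.
1° of latitude spans πR/180 = 111195 m; at latitude φ, 1° of longitude spans that × cos φ = 60548.2 m, so Δλ = 87.64 / 60548.2 × 3600 = 5.211″.

Δλ = 5.2″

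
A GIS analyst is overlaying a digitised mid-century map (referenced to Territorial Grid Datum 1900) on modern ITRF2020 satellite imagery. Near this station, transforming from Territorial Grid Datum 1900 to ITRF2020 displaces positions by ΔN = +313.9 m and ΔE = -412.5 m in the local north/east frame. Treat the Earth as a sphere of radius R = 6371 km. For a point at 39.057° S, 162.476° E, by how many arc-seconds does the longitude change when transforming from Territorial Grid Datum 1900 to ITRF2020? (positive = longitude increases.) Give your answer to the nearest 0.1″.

Δλ = -17.2″

At latitude -39.057°, cos φ = 0.776520.
One radian of longitude at latitude φ spans R cos φ, so Δλ = ΔE / (R cos φ) = -412.5 / (6371000 × 0.776520) = -8.3380e-05 rad = -17.198″.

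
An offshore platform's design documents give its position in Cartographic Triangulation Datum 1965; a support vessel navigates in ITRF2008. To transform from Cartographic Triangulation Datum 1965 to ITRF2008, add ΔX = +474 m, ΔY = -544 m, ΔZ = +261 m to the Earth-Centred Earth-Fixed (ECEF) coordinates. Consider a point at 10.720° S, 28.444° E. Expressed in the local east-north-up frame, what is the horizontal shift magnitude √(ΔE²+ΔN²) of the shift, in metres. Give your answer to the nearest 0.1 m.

759.9 m

At φ = -10.720°, λ = 28.444°: sin φ = -0.186010, cos φ = 0.982548, sin λ = 0.476300, cos λ = 0.879283.
ΔE = −sin λ·ΔX + cos λ·ΔY = −(0.476300)·(474) + (0.879283)·(-544) = -704.10 m.
ΔN = −sin φ cos λ·ΔX − sin φ sin λ·ΔY + cos φ·ΔZ = −(-0.186010)(0.879283)(474) − (-0.186010)(0.476300)(-544) + (0.982548)(261) = 285.77 m.
Horizontal magnitude = √(ΔE² + ΔN²) = √((-704.10)² + 285.77²) = 759.88 m.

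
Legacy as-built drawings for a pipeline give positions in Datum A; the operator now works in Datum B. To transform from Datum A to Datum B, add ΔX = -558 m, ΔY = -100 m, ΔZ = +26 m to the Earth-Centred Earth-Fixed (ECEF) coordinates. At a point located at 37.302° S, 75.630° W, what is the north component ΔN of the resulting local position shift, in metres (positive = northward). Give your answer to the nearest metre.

ΔN = -5 m

At φ = -37.302°, λ = -75.630°: sin φ = -0.606016, cos φ = 0.795452, sin λ = -0.968713, cos λ = 0.248183.
ΔN = −sin φ cos λ·ΔX − sin φ sin λ·ΔY + cos φ·ΔZ = −(-0.606016)(0.248183)(-558) − (-0.606016)(-0.968713)(-100) + (0.795452)(26) = -4.54 m.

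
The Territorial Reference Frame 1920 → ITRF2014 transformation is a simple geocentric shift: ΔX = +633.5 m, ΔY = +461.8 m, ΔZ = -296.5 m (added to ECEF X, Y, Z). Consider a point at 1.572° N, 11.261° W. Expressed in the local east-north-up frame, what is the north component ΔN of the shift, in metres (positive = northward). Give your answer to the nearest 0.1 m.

The local north axis is (−sin φ cos λ, −sin φ sin λ, cos φ), giving ΔN = -17.044 + 2.474 − 296.388 = -310.96 m.

ΔN = -311.0 m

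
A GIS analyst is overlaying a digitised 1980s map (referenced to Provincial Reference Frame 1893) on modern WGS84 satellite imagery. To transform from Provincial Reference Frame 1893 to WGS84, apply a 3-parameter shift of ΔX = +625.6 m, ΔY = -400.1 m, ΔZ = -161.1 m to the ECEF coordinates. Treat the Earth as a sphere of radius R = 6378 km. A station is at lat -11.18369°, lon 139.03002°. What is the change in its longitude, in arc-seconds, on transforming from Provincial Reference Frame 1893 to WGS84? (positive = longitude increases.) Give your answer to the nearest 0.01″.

Δλ = -3.56″

sin φ = -0.193955, cos φ = 0.981010, sin λ = 0.655664, cos λ = -0.755053.
East component: ΔE = −sin λ·ΔX + cos λ·ΔY = −(0.655664)(625.6) + (-0.755053)(-400.1) = -108.09 m.
1° of latitude spans πR/180 = 111317 m; at latitude φ, 1° of longitude spans that × cos φ = 109203.2 m, so Δλ = -108.09 / 109203.2 × 3600 = -3.563″.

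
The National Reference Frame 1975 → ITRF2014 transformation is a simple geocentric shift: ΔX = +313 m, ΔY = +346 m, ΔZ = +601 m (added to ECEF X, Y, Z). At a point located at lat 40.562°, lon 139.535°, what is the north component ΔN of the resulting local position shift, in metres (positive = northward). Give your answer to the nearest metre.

At φ = 40.562°, λ = 139.535°: sin φ = 0.650271, cos φ = 0.759703, sin λ = 0.648983, cos λ = -0.760803.
ΔN = −sin φ cos λ·ΔX − sin φ sin λ·ΔY + cos φ·ΔZ = −(0.650271)(-0.760803)(313) − (0.650271)(0.648983)(346) + (0.759703)(601) = 465.41 m.

ΔN = 465 m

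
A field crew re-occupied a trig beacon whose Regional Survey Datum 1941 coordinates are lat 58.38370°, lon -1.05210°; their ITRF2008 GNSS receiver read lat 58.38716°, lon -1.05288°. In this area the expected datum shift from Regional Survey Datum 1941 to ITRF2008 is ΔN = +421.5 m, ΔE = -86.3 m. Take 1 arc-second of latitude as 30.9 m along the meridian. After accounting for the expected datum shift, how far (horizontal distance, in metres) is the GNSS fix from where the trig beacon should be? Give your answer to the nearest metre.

55 m

Observed coordinate differences: Δφ = +0.00346°, Δλ = -0.00078°.
Converting to metres (1° lat = 111240 m, cos φ = 0.524228): observed ΔN = 384.9 m, observed ΔE = -45.5 m.
Subtracting the expected shift leaves a residual of 384.9 − (421.5) = -36.6 m north and -45.5 − (-86.3) = 40.8 m east.
Residual distance = √((-36.6)² + 40.8²) = 54.8 m.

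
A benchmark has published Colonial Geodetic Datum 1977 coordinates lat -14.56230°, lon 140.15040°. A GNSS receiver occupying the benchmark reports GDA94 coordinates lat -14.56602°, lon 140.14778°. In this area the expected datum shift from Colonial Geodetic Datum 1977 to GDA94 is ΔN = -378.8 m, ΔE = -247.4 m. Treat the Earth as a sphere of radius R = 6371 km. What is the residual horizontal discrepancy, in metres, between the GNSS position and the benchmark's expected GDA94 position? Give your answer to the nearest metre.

Observed coordinate differences: Δφ = -0.00372°, Δλ = -0.00262°.
Converting to metres (1° lat = 111195 m, cos φ = 0.967875): observed ΔN = -413.6 m, observed ΔE = -282.0 m.
Subtracting the expected shift leaves a residual of -413.6 − (-378.8) = -34.8 m north and -282.0 − (-247.4) = -34.6 m east.
Residual distance = √((-34.8)² + (-34.6)²) = 49.1 m.

49 m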